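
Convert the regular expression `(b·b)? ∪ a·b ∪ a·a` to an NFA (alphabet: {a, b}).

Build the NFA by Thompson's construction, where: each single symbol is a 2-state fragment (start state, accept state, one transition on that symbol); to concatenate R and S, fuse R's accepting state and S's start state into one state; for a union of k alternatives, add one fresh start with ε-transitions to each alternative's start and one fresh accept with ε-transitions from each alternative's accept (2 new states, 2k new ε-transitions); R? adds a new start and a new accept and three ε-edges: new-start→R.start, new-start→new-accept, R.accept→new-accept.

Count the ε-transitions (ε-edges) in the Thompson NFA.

9

Bottom-up over the parse tree:
Each of the 6 symbol leaves contributes 0 ε-transitions.
  b·b : 0 ε-transitions
  (b·b)? : 3 ε-transitions
  a·b : 0 ε-transitions
  a·a : 0 ε-transitions
  (b·b)? ∪ a·b ∪ a·a : 9 ε-transitions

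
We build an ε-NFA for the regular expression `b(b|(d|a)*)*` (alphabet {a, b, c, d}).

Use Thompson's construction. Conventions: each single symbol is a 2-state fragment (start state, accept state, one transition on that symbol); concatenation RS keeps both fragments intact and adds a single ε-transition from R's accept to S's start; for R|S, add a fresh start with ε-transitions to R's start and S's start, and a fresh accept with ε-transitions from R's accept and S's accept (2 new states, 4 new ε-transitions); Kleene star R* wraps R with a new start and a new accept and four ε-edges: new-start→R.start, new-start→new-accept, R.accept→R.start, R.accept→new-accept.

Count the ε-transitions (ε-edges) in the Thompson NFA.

17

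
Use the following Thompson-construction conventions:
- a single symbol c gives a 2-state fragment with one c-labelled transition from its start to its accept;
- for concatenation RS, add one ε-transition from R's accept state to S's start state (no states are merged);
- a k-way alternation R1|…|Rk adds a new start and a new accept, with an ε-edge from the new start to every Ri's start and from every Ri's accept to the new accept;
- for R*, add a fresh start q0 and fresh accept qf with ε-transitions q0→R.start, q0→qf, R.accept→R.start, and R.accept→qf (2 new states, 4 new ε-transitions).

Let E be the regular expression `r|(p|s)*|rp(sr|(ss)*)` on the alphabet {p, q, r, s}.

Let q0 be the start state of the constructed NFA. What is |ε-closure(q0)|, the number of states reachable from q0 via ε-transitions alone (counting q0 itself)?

9

Let C(F) = |ε-closure(F.start)| within fragment F, and note whether F accepts ε. Symbol fragments have C = 1 and do not accept ε. Then:
  p|s → |closure| = 1 + 1 + 1 = 3 (the new accept is not ε-reachable since no branch accepts ε)
  (p|s)* → |closure| = 1 (new start) + 3 (body) + 1 (new accept) = 5
  sr → same as the first factor's closure: |closure| = 1
  ss → same as the first factor's closure: |closure| = 1
  (ss)* → the star's fresh start ε-reaches both the body's start and the fresh accept: |closure| = 2 + 1 = 3
  sr|(ss)* → new start ε-reaches every alternative's start; at least one alternative accepts ε, so the union's new accept is reached too: |closure| = 1 + 1 + 3 + 1 = 6
  rp(sr|(ss)*) → |closure| equals the left operand's closure size = 1 (its accept is not ε-reachable, so the closure stops there)
  r|(p|s)*|rp(sr|(ss)*) → |closure| = 1 (new start) + (1 + 5 + 1) + 1 (new accept, since some branch ε-reaches its own accept) = 9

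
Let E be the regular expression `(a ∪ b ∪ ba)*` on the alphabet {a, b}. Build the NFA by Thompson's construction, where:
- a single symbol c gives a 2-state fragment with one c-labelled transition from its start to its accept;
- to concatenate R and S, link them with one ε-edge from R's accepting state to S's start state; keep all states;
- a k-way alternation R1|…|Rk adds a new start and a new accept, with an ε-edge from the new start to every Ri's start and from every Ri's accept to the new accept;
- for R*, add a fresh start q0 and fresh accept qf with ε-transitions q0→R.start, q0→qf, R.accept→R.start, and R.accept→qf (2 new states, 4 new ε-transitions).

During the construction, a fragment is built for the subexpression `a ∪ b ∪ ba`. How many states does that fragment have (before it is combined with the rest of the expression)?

10

Fragment for `a ∪ b ∪ ba`:
Each of the 4 symbol leaves contributes a 2-state fragment.
  ba — 4 states
  a ∪ b ∪ ba — 10 states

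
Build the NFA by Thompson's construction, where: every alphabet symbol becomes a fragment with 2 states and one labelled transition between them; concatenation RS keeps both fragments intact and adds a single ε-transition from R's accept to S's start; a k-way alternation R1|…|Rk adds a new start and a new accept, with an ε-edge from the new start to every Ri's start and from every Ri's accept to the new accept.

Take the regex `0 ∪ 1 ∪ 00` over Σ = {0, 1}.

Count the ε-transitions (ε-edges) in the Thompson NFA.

Recursing over subexpressions:
Each of the 4 symbol leaves contributes 0 ε-transitions.
  00 — 1 ε-transition
  0 ∪ 1 ∪ 00 — 7 ε-transitions

7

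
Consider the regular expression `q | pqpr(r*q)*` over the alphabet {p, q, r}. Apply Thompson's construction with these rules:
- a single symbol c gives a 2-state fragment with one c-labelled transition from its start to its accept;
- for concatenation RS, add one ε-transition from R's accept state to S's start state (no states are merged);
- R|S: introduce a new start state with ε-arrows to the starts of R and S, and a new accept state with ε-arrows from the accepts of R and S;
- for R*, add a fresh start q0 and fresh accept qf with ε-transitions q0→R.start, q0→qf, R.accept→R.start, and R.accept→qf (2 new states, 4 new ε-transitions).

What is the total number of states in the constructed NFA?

By structural recursion:
Each of the 7 symbol leaves contributes a 2-state fragment.
  r* → 4 states
  r*q → 6 states
  (r*q)* → 8 states
  pqpr(r*q)* → 16 states
  q | pqpr(r*q)* → 20 states

20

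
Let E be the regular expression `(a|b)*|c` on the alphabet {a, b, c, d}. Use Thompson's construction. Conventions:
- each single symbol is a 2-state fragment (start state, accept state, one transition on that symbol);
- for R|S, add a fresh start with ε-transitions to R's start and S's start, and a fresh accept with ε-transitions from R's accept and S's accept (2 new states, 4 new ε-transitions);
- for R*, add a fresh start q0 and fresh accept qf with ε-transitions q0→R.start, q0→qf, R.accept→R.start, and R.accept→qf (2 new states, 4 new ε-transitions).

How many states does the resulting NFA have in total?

Per subexpression:
Each of the 3 symbol leaves contributes a 2-state fragment.
  a|b — 6 states
  (a|b)* — 8 states
  (a|b)*|c — 12 states

12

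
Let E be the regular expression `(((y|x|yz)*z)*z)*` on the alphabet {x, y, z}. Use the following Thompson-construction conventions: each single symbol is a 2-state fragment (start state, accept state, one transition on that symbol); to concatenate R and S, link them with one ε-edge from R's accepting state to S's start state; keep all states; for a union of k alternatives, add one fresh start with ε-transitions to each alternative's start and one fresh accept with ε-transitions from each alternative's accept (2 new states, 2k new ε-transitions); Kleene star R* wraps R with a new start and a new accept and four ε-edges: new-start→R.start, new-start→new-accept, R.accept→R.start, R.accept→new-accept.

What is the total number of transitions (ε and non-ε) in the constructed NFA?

27

By structural recursion:
Each of the 6 symbol leaves contributes 1 transition (1 symbol, 0 ε).
  yz : 3 transitions (2 symbol, 1 ε)
  y|x|yz : 11 transitions (4 symbol, 7 ε)
  (y|x|yz)* : 15 transitions (4 symbol, 11 ε)
  (y|x|yz)*z : 17 transitions (5 symbol, 12 ε)
  ((y|x|yz)*z)* : 21 transitions (5 symbol, 16 ε)
  ((y|x|yz)*z)*z : 23 transitions (6 symbol, 17 ε)
  (((y|x|yz)*z)*z)* : 27 transitions (6 symbol, 21 ε)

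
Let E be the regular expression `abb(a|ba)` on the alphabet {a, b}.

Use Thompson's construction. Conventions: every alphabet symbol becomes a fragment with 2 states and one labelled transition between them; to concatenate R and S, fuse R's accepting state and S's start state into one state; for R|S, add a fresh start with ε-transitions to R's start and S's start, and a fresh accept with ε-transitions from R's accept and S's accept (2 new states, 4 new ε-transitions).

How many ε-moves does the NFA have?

4

By structural recursion:
Each of the 6 symbol leaves contributes 0 ε-transitions.
  ba = 0 ε-transitions
  a|ba = 4 ε-transitions
  abb(a|ba) = 4 ε-transitions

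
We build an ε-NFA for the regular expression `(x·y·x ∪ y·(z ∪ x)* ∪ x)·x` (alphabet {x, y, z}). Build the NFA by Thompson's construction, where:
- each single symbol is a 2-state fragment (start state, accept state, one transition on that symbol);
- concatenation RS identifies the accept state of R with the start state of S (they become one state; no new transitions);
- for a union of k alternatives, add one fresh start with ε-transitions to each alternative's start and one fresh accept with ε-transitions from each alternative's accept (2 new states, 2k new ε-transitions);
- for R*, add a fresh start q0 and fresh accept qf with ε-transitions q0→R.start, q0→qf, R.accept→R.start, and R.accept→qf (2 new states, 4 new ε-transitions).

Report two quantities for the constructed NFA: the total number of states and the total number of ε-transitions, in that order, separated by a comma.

By structural recursion:
Each of the 8 symbol leaves contributes 2 states and 0 ε-transitions.
  x·y·x = 4 states, 0 ε-transitions
  z ∪ x = 6 states, 4 ε-transitions
  (z ∪ x)* = 8 states, 8 ε-transitions
  y·(z ∪ x)* = 9 states, 8 ε-transitions
  x·y·x ∪ y·(z ∪ x)* ∪ x = 17 states, 14 ε-transitions
  (x·y·x ∪ y·(z ∪ x)* ∪ x)·x = 18 states, 14 ε-transitions

18, 14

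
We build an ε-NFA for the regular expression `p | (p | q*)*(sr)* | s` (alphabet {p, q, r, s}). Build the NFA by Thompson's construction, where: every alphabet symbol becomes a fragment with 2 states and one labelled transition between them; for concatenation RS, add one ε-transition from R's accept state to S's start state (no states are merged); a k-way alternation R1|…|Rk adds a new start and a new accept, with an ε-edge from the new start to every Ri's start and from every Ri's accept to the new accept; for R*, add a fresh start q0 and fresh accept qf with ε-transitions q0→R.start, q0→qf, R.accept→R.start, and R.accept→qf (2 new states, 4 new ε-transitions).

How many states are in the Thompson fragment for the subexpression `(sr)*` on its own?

6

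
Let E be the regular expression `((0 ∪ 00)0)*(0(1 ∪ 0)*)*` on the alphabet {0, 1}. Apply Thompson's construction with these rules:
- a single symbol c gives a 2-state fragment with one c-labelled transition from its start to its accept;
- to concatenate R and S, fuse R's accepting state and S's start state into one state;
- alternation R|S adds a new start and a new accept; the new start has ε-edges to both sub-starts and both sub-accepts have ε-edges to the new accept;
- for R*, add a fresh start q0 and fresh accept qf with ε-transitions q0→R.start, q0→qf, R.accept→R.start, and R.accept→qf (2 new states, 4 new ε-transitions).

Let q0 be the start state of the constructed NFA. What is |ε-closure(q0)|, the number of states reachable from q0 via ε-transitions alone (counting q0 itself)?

Work bottom-up. For each fragment F, track |ε-closure(F.start)| and whether F's accept lies in that closure (i.e. whether F accepts ε). A single-symbol fragment has closure size 1 and does not accept ε.
  00 — same as the first factor's closure: |ε-closure| = 1
  0 ∪ 00 — new start ε-reaches every alternative's start; none of them accept ε, so the new accept is not reached: |ε-closure| = 1 + 1 + 1 = 3
  (0 ∪ 00)0 — same as the first factor's closure: |ε-closure| = 3
  ((0 ∪ 00)0)* — new start has ε-edges to the inner start and to the new accept, so |ε-closure| = 2 + 3 = 5
  1 ∪ 0 — |ε-closure| = 1 + 1 + 1 = 3 (the new accept is not ε-reachable since no branch accepts ε)
  (1 ∪ 0)* — new start has ε-edges to the inner start and to the new accept, so |ε-closure| = 2 + 3 = 5
  0(1 ∪ 0)* — |ε-closure| equals the left operand's closure size = 1 (its accept is not ε-reachable, so the closure stops there)
  (0(1 ∪ 0)*)* — new start has ε-edges to the inner start and to the new accept, so |ε-closure| = 2 + 1 = 3
  ((0 ∪ 00)0)*(0(1 ∪ 0)*)* — |ε-closure| = 5 + (3−1) = 7 (closure spills across the concat boundary because the left factor accepts ε)

7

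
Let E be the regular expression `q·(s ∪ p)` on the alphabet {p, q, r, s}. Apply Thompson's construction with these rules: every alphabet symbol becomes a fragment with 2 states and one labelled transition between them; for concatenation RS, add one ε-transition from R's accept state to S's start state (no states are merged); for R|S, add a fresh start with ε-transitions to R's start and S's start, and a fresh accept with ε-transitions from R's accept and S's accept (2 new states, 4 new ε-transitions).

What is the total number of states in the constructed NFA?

8

By structural recursion:
Each of the 3 symbol leaves contributes a 2-state fragment.
  s ∪ p = 6 states
  q·(s ∪ p) = 8 states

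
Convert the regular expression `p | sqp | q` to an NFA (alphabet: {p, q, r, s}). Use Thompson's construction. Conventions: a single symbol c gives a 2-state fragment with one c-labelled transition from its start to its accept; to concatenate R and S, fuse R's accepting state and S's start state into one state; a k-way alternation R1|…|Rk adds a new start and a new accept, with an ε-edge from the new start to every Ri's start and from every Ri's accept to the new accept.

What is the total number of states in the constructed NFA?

10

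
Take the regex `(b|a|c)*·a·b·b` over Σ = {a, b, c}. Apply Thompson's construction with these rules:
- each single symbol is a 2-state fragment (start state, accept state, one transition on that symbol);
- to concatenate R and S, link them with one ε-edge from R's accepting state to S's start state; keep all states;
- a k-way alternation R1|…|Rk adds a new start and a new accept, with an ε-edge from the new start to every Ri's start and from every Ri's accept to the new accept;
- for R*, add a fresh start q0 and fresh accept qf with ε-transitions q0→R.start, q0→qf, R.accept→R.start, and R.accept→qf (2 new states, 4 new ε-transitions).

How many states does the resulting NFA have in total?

Per subexpression:
Each of the 6 symbol leaves contributes a 2-state fragment.
  b|a|c = 8 states
  (b|a|c)* = 10 states
  (b|a|c)*·a·b·b = 16 states

16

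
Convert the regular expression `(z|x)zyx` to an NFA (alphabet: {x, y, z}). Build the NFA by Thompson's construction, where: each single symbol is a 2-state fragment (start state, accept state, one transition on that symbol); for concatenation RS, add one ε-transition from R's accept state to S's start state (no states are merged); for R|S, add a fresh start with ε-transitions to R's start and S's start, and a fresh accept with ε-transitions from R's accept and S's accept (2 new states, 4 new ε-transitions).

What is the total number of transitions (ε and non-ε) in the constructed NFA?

By structural recursion:
Each of the 5 symbol leaves contributes 1 transition (1 symbol, 0 ε).
  z|x = 6 transitions (2 symbol, 4 ε)
  (z|x)zyx = 12 transitions (5 symbol, 7 ε)

12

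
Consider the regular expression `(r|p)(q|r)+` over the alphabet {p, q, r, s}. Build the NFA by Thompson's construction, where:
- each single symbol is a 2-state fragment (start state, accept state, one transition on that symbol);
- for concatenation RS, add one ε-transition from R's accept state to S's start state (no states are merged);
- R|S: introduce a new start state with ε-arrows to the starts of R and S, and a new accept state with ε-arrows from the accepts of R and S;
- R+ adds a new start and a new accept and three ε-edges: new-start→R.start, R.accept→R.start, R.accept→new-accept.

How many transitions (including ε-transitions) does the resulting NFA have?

16

Bottom-up over the parse tree:
Each of the 4 symbol leaves contributes 1 transition (1 symbol, 0 ε).
  r|p — 6 transitions (2 symbol, 4 ε)
  q|r — 6 transitions (2 symbol, 4 ε)
  (q|r)+ — 9 transitions (2 symbol, 7 ε)
  (r|p)(q|r)+ — 16 transitions (4 symbol, 12 ε)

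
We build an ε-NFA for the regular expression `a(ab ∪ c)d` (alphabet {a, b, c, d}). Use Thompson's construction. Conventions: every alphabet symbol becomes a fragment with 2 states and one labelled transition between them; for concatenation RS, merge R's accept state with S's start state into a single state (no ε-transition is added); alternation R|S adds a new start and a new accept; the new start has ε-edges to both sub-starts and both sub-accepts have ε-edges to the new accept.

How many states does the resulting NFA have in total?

9

Building bottom-up:
Each of the 5 symbol leaves contributes a 2-state fragment.
  ab — 3 states
  ab ∪ c — 7 states
  a(ab ∪ c)d — 9 states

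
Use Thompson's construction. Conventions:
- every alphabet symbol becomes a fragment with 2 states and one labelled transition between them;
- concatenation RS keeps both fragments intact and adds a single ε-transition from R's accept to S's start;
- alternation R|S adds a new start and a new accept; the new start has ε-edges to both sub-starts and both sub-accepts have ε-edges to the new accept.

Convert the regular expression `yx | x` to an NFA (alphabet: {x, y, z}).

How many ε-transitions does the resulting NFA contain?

Bottom-up over the parse tree:
Each of the 3 symbol leaves contributes 0 ε-transitions.
  yx : 1 ε-transition
  yx | x : 5 ε-transitions

5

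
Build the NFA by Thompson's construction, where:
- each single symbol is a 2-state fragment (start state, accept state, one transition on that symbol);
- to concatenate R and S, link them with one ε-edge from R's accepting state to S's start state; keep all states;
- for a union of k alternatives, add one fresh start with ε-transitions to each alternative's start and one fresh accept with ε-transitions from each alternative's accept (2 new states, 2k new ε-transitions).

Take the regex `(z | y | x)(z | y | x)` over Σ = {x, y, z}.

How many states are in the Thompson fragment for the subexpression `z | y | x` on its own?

8

Fragment for `z | y | x`:
Each of the 3 symbol leaves contributes a 2-state fragment.
  z | y | x = 8 states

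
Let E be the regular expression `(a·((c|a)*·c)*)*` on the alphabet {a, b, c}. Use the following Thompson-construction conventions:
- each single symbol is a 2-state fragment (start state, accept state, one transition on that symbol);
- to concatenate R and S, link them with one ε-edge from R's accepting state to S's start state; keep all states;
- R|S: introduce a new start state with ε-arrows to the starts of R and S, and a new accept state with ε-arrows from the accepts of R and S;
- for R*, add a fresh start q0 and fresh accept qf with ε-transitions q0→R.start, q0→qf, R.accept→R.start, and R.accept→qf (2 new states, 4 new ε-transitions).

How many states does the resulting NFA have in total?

16

Bottom-up over the parse tree:
Each of the 4 symbol leaves contributes a 2-state fragment.
  c|a = 6 states
  (c|a)* = 8 states
  (c|a)*·c = 10 states
  ((c|a)*·c)* = 12 states
  a·((c|a)*·c)* = 14 states
  (a·((c|a)*·c)*)* = 16 states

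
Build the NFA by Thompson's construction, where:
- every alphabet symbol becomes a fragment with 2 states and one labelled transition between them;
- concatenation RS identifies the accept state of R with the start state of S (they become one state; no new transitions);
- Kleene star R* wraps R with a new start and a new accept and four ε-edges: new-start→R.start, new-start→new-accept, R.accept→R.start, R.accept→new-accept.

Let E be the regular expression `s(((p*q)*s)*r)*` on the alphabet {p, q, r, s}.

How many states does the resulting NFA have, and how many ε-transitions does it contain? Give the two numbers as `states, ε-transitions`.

Per subexpression:
Each of the 5 symbol leaves contributes 2 states and 0 ε-transitions.
  p* = 4 states, 4 ε-transitions
  p*q = 5 states, 4 ε-transitions
  (p*q)* = 7 states, 8 ε-transitions
  (p*q)*s = 8 states, 8 ε-transitions
  ((p*q)*s)* = 10 states, 12 ε-transitions
  ((p*q)*s)*r = 11 states, 12 ε-transitions
  (((p*q)*s)*r)* = 13 states, 16 ε-transitions
  s(((p*q)*s)*r)* = 14 states, 16 ε-transitions

14, 16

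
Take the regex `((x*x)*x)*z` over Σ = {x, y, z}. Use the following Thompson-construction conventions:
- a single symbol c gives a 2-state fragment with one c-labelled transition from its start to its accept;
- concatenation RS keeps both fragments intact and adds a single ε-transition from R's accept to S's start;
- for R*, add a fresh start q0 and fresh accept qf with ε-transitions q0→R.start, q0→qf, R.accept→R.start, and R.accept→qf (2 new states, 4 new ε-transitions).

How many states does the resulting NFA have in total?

14

Bottom-up over the parse tree:
Each of the 4 symbol leaves contributes a 2-state fragment.
  x* → 4 states
  x*x → 6 states
  (x*x)* → 8 states
  (x*x)*x → 10 states
  ((x*x)*x)* → 12 states
  ((x*x)*x)*z → 14 states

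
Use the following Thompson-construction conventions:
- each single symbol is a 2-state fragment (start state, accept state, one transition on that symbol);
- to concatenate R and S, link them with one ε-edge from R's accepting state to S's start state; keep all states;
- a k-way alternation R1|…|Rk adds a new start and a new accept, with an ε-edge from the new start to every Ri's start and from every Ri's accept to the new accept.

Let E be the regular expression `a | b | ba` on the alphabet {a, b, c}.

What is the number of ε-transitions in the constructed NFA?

7

Per subexpression:
Each of the 4 symbol leaves contributes 0 ε-transitions.
  ba → 1 ε-transition
  a | b | ba → 7 ε-transitions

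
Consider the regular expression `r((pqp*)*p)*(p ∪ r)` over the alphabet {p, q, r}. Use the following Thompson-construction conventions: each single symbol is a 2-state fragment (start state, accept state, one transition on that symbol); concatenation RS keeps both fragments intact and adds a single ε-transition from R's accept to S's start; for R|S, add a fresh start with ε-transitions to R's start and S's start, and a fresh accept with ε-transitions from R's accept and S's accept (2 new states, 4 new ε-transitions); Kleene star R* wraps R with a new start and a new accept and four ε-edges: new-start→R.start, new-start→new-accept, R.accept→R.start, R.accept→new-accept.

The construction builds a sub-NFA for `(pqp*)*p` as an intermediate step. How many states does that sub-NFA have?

12

Fragment for `(pqp*)*p`:
Each of the 4 symbol leaves contributes a 2-state fragment.
  p* — 4 states
  pqp* — 8 states
  (pqp*)* — 10 states
  (pqp*)*p — 12 states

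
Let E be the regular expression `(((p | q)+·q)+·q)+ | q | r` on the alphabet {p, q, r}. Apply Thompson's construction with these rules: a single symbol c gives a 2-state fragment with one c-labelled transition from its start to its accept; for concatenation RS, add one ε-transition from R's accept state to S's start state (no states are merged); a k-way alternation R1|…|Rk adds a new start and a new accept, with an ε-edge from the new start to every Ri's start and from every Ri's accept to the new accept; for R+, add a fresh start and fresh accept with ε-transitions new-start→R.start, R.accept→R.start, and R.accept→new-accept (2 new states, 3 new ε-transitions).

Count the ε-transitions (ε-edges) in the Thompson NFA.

Bottom-up over the parse tree:
Each of the 6 symbol leaves contributes 0 ε-transitions.
  p | q = 4 ε-transitions
  (p | q)+ = 7 ε-transitions
  (p | q)+·q = 8 ε-transitions
  ((p | q)+·q)+ = 11 ε-transitions
  ((p | q)+·q)+·q = 12 ε-transitions
  (((p | q)+·q)+·q)+ = 15 ε-transitions
  (((p | q)+·q)+·q)+ | q | r = 21 ε-transitions

21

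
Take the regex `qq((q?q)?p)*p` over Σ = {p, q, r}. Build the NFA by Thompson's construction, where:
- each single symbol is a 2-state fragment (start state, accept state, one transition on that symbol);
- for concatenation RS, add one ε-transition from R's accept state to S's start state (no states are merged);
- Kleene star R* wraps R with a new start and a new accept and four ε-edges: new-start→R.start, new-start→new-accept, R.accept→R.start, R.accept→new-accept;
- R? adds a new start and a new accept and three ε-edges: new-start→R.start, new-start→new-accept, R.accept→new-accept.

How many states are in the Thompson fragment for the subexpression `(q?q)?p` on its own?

Fragment for `(q?q)?p`:
Each of the 3 symbol leaves contributes a 2-state fragment.
  q? = 4 states
  q?q = 6 states
  (q?q)? = 8 states
  (q?q)?p = 10 states

10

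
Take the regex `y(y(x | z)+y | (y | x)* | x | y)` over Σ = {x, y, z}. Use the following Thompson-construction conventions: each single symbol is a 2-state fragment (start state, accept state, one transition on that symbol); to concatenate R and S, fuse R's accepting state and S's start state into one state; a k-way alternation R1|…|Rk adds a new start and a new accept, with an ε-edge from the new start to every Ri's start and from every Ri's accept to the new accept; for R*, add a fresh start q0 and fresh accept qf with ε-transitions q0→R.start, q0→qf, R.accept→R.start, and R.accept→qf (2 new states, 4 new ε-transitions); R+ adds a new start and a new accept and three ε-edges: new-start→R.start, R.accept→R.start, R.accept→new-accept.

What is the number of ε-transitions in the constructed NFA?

23

By structural recursion:
Each of the 9 symbol leaves contributes 0 ε-transitions.
  x | z : 4 ε-transitions
  (x | z)+ : 7 ε-transitions
  y(x | z)+y : 7 ε-transitions
  y | x : 4 ε-transitions
  (y | x)* : 8 ε-transitions
  y(x | z)+y | (y | x)* | x | y : 23 ε-transitions
  y(y(x | z)+y | (y | x)* | x | y) : 23 ε-transitions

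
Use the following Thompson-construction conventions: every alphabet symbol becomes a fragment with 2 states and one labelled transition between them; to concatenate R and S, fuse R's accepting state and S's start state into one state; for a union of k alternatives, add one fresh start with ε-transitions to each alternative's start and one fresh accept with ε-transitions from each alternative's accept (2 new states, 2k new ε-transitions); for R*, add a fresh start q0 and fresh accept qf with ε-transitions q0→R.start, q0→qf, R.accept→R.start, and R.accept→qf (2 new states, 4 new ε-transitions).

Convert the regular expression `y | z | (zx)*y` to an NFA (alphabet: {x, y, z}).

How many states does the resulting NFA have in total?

Recursing over subexpressions:
Each of the 5 symbol leaves contributes a 2-state fragment.
  zx — 3 states
  (zx)* — 5 states
  (zx)*y — 6 states
  y | z | (zx)*y — 12 states

12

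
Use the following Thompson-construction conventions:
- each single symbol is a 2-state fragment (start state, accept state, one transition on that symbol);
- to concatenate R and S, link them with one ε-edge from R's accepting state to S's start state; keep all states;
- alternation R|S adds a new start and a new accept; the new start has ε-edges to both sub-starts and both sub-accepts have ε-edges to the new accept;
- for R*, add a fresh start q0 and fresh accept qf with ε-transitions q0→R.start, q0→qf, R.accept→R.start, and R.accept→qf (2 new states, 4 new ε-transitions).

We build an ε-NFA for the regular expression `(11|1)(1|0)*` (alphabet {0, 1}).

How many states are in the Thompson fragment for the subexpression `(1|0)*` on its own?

Fragment for `(1|0)*`:
Each of the 2 symbol leaves contributes a 2-state fragment.
  1|0 : 6 states
  (1|0)* : 8 states

8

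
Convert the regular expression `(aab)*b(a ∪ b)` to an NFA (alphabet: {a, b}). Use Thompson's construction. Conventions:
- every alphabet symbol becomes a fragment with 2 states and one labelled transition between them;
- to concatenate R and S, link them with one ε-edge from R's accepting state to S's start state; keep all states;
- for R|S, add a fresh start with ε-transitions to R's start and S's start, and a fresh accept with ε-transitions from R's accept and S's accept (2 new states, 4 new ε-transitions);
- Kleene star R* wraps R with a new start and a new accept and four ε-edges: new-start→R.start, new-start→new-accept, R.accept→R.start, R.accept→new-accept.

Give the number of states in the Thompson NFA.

Bottom-up over the parse tree:
Each of the 6 symbol leaves contributes a 2-state fragment.
  aab : 6 states
  (aab)* : 8 states
  a ∪ b : 6 states
  (aab)*b(a ∪ b) : 16 states

16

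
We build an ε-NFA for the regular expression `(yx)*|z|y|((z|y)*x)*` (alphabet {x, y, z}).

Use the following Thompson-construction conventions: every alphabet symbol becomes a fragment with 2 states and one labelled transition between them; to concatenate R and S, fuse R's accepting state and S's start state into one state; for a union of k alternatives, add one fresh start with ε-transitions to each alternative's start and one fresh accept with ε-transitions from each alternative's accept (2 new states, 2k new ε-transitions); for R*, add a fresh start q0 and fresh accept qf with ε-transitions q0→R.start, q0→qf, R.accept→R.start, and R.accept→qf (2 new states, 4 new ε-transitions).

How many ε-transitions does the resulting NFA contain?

By structural recursion:
Each of the 7 symbol leaves contributes 0 ε-transitions.
  yx : 0 ε-transitions
  (yx)* : 4 ε-transitions
  z|y : 4 ε-transitions
  (z|y)* : 8 ε-transitions
  (z|y)*x : 8 ε-transitions
  ((z|y)*x)* : 12 ε-transitions
  (yx)*|z|y|((z|y)*x)* : 24 ε-transitions

24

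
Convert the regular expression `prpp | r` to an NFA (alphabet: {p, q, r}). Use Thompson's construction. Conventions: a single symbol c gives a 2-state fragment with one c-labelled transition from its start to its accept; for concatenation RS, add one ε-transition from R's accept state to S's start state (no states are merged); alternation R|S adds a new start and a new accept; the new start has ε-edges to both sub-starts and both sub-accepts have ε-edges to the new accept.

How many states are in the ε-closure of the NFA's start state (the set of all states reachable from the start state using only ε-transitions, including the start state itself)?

3

Work bottom-up. For each fragment F, track |ε-closure(F.start)| and whether F's accept lies in that closure (i.e. whether F accepts ε). A single-symbol fragment has closure size 1 and does not accept ε.
  prpp : same as the first factor's closure: C = 1
  prpp | r : C = 1 + 1 + 1 = 3 (the new accept is not ε-reachable since no branch accepts ε)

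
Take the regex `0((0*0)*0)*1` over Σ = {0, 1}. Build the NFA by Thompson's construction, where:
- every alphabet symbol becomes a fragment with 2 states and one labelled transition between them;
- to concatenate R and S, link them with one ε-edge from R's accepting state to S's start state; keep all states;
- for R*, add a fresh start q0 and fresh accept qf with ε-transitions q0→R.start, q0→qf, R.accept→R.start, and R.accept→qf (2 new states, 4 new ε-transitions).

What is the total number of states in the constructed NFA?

16

Recursing over subexpressions:
Each of the 5 symbol leaves contributes a 2-state fragment.
  0* = 4 states
  0*0 = 6 states
  (0*0)* = 8 states
  (0*0)*0 = 10 states
  ((0*0)*0)* = 12 states
  0((0*0)*0)*1 = 16 states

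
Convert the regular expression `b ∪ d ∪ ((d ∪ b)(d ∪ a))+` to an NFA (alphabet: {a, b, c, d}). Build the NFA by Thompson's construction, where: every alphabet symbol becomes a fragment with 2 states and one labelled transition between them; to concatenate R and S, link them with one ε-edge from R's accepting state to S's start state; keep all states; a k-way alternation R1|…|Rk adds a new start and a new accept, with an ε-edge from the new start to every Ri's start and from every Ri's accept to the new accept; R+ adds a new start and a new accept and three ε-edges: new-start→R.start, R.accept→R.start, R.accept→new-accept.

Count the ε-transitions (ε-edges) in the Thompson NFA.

By structural recursion:
Each of the 6 symbol leaves contributes 0 ε-transitions.
  d ∪ b = 4 ε-transitions
  d ∪ a = 4 ε-transitions
  (d ∪ b)(d ∪ a) = 9 ε-transitions
  ((d ∪ b)(d ∪ a))+ = 12 ε-transitions
  b ∪ d ∪ ((d ∪ b)(d ∪ a))+ = 18 ε-transitions

18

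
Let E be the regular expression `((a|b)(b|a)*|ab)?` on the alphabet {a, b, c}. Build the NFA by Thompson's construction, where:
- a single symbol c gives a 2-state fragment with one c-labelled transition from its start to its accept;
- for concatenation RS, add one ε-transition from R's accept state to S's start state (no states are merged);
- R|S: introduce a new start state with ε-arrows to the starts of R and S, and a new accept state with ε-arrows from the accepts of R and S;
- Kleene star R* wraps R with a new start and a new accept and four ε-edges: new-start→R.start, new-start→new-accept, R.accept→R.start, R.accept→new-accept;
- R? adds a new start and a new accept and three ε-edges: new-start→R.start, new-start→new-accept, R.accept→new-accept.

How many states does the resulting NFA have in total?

22

By structural recursion:
Each of the 6 symbol leaves contributes a 2-state fragment.
  a|b : 6 states
  b|a : 6 states
  (b|a)* : 8 states
  (a|b)(b|a)* : 14 states
  ab : 4 states
  (a|b)(b|a)*|ab : 20 states
  ((a|b)(b|a)*|ab)? : 22 states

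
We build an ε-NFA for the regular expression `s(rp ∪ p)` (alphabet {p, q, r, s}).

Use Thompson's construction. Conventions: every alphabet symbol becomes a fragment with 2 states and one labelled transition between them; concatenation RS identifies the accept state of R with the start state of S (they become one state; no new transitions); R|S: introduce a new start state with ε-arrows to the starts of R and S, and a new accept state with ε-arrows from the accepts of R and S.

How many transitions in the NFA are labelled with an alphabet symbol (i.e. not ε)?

4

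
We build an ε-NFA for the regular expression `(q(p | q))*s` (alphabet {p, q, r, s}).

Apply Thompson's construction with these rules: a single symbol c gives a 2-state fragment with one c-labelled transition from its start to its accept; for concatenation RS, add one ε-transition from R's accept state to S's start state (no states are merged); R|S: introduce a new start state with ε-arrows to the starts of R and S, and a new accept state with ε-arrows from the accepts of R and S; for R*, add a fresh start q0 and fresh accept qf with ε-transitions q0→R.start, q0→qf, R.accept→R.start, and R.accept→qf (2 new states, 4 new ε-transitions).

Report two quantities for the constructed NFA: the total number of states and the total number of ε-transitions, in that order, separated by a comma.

12, 10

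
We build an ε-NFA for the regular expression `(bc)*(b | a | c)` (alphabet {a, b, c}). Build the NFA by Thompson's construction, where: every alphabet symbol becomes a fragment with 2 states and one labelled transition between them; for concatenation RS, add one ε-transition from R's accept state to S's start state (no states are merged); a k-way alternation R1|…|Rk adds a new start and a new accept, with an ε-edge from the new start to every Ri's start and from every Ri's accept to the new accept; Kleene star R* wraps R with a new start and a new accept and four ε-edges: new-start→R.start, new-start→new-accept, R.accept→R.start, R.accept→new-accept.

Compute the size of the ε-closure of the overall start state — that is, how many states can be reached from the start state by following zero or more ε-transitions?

Work bottom-up. For each fragment F, track |ε-closure(F.start)| and whether F's accept lies in that closure (i.e. whether F accepts ε). A single-symbol fragment has closure size 1 and does not accept ε.
  bc — same as the first factor's closure: |ε-closure| = 1
  (bc)* — |ε-closure| = 1 (new start) + 1 (body) + 1 (new accept) = 3
  b | a | c — new start ε-reaches every alternative's start; none of them accept ε, so the new accept is not reached: |ε-closure| = 1 + 1 + 1 + 1 = 4
  (bc)*(b | a | c) — |ε-closure| = 3 + 4 = 7 (closure spills across the concat boundary because the left factor accepts ε)

7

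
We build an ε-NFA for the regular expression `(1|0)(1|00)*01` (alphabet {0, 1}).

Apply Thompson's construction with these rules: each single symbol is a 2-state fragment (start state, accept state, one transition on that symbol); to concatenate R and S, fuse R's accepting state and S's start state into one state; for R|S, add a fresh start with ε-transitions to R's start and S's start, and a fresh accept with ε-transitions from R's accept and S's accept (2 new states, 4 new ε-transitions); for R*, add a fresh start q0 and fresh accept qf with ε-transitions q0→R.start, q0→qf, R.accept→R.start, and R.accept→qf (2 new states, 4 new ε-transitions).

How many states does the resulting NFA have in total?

16

Recursing over subexpressions:
Each of the 7 symbol leaves contributes a 2-state fragment.
  1|0 = 6 states
  00 = 3 states
  1|00 = 7 states
  (1|00)* = 9 states
  (1|0)(1|00)*01 = 16 states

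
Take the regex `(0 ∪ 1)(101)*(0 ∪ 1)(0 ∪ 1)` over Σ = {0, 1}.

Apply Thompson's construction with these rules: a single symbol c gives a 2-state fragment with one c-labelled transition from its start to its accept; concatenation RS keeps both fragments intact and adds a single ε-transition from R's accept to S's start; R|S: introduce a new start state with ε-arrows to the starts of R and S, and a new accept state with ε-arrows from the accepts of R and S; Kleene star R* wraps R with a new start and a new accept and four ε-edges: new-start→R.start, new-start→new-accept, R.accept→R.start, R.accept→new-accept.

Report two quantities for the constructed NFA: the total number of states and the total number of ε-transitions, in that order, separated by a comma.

By structural recursion:
Each of the 9 symbol leaves contributes 2 states and 0 ε-transitions.
  0 ∪ 1 : 6 states, 4 ε-transitions
  101 : 6 states, 2 ε-transitions
  (101)* : 8 states, 6 ε-transitions
  0 ∪ 1 : 6 states, 4 ε-transitions
  0 ∪ 1 : 6 states, 4 ε-transitions
  (0 ∪ 1)(101)*(0 ∪ 1)(0 ∪ 1) : 26 states, 21 ε-transitions

26, 21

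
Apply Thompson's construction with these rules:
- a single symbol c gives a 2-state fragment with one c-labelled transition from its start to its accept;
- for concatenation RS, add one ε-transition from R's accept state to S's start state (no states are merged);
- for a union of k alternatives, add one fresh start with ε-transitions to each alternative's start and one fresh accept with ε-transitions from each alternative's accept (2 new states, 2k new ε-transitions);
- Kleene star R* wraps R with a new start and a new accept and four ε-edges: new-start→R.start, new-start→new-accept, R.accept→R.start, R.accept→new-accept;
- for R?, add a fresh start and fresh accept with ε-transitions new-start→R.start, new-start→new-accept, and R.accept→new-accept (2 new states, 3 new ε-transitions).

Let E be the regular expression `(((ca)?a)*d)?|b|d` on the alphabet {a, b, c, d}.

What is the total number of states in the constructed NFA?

Bottom-up over the parse tree:
Each of the 6 symbol leaves contributes a 2-state fragment.
  ca — 4 states
  (ca)? — 6 states
  (ca)?a — 8 states
  ((ca)?a)* — 10 states
  ((ca)?a)*d — 12 states
  (((ca)?a)*d)? — 14 states
  (((ca)?a)*d)?|b|d — 20 states

20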